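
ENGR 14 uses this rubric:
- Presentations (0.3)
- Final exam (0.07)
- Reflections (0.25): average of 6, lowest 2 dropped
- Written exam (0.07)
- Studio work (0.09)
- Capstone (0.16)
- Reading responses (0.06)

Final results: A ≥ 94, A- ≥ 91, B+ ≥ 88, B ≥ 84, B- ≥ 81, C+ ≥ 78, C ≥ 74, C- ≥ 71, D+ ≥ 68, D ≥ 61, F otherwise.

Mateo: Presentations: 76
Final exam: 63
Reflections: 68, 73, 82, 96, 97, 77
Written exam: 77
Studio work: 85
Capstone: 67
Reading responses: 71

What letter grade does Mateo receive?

C

Reflections: drop 68, 73 → average of remaining 4 = 352/4 = 88
Weighted total:
  Presentations 76 × 0.3 = 22.8
  Final exam 63 × 0.07 = 4.41
  Reflections 88 × 0.25 = 22
  Written exam 77 × 0.07 = 5.39
  Studio work 85 × 0.09 = 7.65
  Capstone 67 × 0.16 = 10.72
  Reading responses 71 × 0.06 = 4.26
Sum = 77.23
77.23 is ≥ 74 and < 78 → C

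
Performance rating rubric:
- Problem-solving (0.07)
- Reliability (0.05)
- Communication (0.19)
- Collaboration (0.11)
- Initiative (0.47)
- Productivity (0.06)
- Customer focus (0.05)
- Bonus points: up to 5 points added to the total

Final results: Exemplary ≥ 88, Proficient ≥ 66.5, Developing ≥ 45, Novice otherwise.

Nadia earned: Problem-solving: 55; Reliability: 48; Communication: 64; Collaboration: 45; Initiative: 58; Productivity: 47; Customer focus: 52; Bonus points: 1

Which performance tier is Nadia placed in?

Weighted total:
  Problem-solving 55 × 0.07 = 3.85
  Reliability 48 × 0.05 = 2.4
  Communication 64 × 0.19 = 12.16
  Collaboration 45 × 0.11 = 4.95
  Initiative 58 × 0.47 = 27.26
  Productivity 47 × 0.06 = 2.82
  Customer focus 52 × 0.05 = 2.6
Sum = 56.04
Bonus points: 56.04 + 1 = 57.04
57.04 is ≥ 45 and < 66.5 → Developing

Developing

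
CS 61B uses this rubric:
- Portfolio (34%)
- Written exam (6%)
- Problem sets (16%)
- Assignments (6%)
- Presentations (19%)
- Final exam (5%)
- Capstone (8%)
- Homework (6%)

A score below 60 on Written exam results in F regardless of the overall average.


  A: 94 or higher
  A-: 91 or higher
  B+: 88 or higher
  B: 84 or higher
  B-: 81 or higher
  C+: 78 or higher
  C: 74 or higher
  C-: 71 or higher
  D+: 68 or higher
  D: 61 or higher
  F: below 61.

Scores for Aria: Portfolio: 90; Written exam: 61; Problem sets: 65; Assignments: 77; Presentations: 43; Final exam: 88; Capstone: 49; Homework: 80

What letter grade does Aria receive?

Written exam score 61 ≥ 60: minimum met.
Weighted total:
  Portfolio 90 × 0.34 = 30.6
  Written exam 61 × 0.06 = 3.66
  Problem sets 65 × 0.16 = 10.4
  Assignments 77 × 0.06 = 4.62
  Presentations 43 × 0.19 = 8.17
  Final exam 88 × 0.05 = 4.4
  Capstone 49 × 0.08 = 3.92
  Homework 80 × 0.06 = 4.8
Sum = 70.57
70.57 is ≥ 68 and < 71 → D+

D+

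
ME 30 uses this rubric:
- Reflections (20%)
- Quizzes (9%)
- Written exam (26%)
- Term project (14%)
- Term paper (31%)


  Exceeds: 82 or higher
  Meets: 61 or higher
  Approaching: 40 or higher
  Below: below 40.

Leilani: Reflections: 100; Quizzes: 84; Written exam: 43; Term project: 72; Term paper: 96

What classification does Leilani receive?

Meets

Weighted total:
  Reflections 100 × 0.2 = 20
  Quizzes 84 × 0.09 = 7.56
  Written exam 43 × 0.26 = 11.18
  Term project 72 × 0.14 = 10.08
  Term paper 96 × 0.31 = 29.76
Sum = 78.58
78.58 is ≥ 61 and < 82 → Meets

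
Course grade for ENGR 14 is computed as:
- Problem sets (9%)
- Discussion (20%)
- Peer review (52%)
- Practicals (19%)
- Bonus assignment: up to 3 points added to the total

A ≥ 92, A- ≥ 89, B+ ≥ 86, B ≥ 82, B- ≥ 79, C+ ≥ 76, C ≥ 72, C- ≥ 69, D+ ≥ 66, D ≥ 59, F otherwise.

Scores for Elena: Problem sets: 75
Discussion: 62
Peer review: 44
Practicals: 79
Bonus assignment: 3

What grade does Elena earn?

Weighted total:
  Problem sets 75 × 0.09 = 6.75
  Discussion 62 × 0.2 = 12.4
  Peer review 44 × 0.52 = 22.88
  Practicals 79 × 0.19 = 15.01
Sum = 57.04
Bonus assignment: 57.04 + 3 = 60.04
60.04 is ≥ 59 and < 66 → D

D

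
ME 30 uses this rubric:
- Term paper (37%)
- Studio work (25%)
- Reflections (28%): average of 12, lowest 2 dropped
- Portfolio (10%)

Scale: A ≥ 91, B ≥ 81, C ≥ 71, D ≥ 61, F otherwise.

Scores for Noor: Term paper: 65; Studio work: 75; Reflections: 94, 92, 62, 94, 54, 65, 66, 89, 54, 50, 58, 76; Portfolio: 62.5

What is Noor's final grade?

Reflections: drop 50, 54 → average of remaining 10 = 750/10 = 75
Weighted total:
  Term paper 65 × 0.37 = 24.05
  Studio work 75 × 0.25 = 18.75
  Reflections 75 × 0.28 = 21
  Portfolio 62.5 × 0.1 = 6.25
Sum = 70.05
70.05 is ≥ 61 and < 71 → D

D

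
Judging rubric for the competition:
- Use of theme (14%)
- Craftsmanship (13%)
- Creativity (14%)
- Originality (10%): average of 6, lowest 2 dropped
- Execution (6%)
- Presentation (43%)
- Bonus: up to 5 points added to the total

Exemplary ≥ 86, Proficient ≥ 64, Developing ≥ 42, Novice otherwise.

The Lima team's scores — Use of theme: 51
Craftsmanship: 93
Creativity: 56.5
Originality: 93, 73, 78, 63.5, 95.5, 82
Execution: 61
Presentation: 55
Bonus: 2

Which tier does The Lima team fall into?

Proficient

Originality: drop 63.5, 73 → average of remaining 4 = 348.5/4 = 87.125
Weighted total:
  Use of theme 51 × 0.14 = 7.14
  Craftsmanship 93 × 0.13 = 12.09
  Creativity 56.5 × 0.14 = 7.91
  Originality 87.125 × 0.1 = 8.7125
  Execution 61 × 0.06 = 3.66
  Presentation 55 × 0.43 = 23.65
Sum = 63.1625
Bonus: 63.1625 + 2 = 65.1625
65.1625 is ≥ 64 and < 86 → Proficient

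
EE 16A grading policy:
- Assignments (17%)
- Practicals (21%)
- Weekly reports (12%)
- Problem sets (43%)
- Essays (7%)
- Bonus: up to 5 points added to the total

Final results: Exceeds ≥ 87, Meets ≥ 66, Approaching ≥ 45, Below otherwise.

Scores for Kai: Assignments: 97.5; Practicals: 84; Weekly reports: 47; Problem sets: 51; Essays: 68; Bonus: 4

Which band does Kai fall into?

Meets

Weighted total:
  Assignments 97.5 × 0.17 = 16.575
  Practicals 84 × 0.21 = 17.64
  Weekly reports 47 × 0.12 = 5.64
  Problem sets 51 × 0.43 = 21.93
  Essays 68 × 0.07 = 4.76
Sum = 66.545
Bonus: 66.545 + 4 = 70.545
70.545 is ≥ 66 and < 87 → Meets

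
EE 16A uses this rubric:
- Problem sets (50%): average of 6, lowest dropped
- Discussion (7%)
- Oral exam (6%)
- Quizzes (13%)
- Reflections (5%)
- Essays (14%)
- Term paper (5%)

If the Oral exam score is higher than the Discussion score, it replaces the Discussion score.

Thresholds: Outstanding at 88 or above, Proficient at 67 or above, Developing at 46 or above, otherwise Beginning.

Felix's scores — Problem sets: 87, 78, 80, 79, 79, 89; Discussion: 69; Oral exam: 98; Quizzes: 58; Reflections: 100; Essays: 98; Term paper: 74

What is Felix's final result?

Problem sets: drop 78 → average of remaining 5 = 414/5 = 82.8
Oral exam (98) > Discussion (69), so Discussion counts as 98.
Weighted total:
  Problem sets 82.8 × 0.5 = 41.4
  Discussion 98 × 0.07 = 6.86
  Oral exam 98 × 0.06 = 5.88
  Quizzes 58 × 0.13 = 7.54
  Reflections 100 × 0.05 = 5
  Essays 98 × 0.14 = 13.72
  Term paper 74 × 0.05 = 3.7
Sum = 84.1
84.1 is ≥ 67 and < 88 → Proficient

Proficient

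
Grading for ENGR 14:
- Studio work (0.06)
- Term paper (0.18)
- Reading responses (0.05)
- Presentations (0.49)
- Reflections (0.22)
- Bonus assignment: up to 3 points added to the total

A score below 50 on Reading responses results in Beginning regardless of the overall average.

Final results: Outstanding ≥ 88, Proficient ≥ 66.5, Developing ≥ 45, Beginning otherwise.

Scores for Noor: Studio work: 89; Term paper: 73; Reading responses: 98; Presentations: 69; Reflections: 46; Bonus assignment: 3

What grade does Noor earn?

Reading responses score 98 ≥ 50: minimum met.
Weighted total:
  Studio work 89 × 0.06 = 5.34
  Term paper 73 × 0.18 = 13.14
  Reading responses 98 × 0.05 = 4.9
  Presentations 69 × 0.49 = 33.81
  Reflections 46 × 0.22 = 10.12
Sum = 67.31
Bonus assignment: 67.31 + 3 = 70.31
70.31 is ≥ 66.5 and < 88 → Proficient

Proficient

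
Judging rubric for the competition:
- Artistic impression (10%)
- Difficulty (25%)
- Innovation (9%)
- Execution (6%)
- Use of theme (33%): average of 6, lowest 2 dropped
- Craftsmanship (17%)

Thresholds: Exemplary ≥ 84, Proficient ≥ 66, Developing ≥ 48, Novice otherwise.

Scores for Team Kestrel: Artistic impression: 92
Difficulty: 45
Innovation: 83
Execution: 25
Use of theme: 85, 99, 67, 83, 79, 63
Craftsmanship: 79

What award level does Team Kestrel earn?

Use of theme: drop 63, 67 → average of remaining 4 = 346/4 = 86.5
Weighted total:
  Artistic impression 92 × 0.1 = 9.2
  Difficulty 45 × 0.25 = 11.25
  Innovation 83 × 0.09 = 7.47
  Execution 25 × 0.06 = 1.5
  Use of theme 86.5 × 0.33 = 28.545
  Craftsmanship 79 × 0.17 = 13.43
Sum = 71.395
71.395 is ≥ 66 and < 84 → Proficient

Proficient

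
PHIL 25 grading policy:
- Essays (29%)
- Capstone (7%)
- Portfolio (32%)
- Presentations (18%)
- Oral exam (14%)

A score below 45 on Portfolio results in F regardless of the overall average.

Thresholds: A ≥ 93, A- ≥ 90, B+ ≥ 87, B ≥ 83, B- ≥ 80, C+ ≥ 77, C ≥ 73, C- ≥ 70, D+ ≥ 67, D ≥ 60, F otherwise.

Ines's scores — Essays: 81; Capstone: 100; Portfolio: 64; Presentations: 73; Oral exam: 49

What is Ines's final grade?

Portfolio score 64 ≥ 45: minimum met.
Weighted total:
  Essays 81 × 0.29 = 23.49
  Capstone 100 × 0.07 = 7
  Portfolio 64 × 0.32 = 20.48
  Presentations 73 × 0.18 = 13.14
  Oral exam 49 × 0.14 = 6.86
Sum = 70.97
70.97 is ≥ 70 and < 73 → C-

C-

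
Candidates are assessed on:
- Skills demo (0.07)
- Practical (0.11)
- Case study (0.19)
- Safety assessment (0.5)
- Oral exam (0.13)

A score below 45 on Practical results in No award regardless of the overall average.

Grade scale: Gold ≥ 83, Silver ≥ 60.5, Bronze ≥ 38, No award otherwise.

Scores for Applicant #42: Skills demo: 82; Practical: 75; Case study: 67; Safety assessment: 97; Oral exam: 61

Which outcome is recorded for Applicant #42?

Gold

Practical score 75 ≥ 45: minimum met.
Weighted total:
  Skills demo 82 × 0.07 = 5.74
  Practical 75 × 0.11 = 8.25
  Case study 67 × 0.19 = 12.73
  Safety assessment 97 × 0.5 = 48.5
  Oral exam 61 × 0.13 = 7.93
Sum = 83.15
83.15 ≥ 83 → Gold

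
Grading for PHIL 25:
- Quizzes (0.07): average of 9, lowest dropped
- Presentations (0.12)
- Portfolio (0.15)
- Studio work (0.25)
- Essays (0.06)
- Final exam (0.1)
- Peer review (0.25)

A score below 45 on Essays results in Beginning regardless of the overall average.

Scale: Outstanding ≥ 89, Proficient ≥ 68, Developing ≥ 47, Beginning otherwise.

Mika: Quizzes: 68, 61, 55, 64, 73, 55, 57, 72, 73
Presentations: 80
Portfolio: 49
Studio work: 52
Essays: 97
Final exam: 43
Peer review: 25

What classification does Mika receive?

Quizzes: drop 55 → average of remaining 8 = 523/8 = 65.375
Essays score 97 ≥ 45: minimum met.
Weighted total:
  Quizzes 65.375 × 0.07 = 4.57625
  Presentations 80 × 0.12 = 9.6
  Portfolio 49 × 0.15 = 7.35
  Studio work 52 × 0.25 = 13
  Essays 97 × 0.06 = 5.82
  Final exam 43 × 0.1 = 4.3
  Peer review 25 × 0.25 = 6.25
Sum = 50.89625
50.89625 is ≥ 47 and < 68 → Developing

Developing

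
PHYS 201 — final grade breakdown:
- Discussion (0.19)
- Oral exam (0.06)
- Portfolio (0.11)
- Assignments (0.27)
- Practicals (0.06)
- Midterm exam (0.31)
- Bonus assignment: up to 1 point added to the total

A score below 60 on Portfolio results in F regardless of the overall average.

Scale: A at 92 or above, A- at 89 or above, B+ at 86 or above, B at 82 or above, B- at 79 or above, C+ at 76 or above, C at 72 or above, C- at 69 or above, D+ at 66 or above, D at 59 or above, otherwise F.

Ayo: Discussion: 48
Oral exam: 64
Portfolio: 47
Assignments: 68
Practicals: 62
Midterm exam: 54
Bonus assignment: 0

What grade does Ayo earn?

Portfolio score 47 < 60: minimum not met.
Weighted total:
  Discussion 48 × 0.19 = 9.12
  Oral exam 64 × 0.06 = 3.84
  Portfolio 47 × 0.11 = 5.17
  Assignments 68 × 0.27 = 18.36
  Practicals 62 × 0.06 = 3.72
  Midterm exam 54 × 0.31 = 16.74
Sum = 56.95
Bonus assignment: 56.95 + 0 = 56.95
Because the Portfolio minimum was not met, the result is F.

F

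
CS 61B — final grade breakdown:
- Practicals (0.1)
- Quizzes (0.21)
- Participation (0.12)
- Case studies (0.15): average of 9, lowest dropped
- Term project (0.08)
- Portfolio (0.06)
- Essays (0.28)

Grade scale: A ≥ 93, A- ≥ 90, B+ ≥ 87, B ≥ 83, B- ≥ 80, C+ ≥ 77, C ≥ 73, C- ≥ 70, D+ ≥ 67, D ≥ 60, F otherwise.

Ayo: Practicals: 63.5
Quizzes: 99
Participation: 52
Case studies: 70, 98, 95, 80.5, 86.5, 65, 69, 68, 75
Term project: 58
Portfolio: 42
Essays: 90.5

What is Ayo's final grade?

C+

Case studies: drop 65 → average of remaining 8 = 642/8 = 80.25
Weighted total:
  Practicals 63.5 × 0.1 = 6.35
  Quizzes 99 × 0.21 = 20.79
  Participation 52 × 0.12 = 6.24
  Case studies 80.25 × 0.15 = 12.0375
  Term project 58 × 0.08 = 4.64
  Portfolio 42 × 0.06 = 2.52
  Essays 90.5 × 0.28 = 25.34
Sum = 77.9175
77.9175 is ≥ 77 and < 80 → C+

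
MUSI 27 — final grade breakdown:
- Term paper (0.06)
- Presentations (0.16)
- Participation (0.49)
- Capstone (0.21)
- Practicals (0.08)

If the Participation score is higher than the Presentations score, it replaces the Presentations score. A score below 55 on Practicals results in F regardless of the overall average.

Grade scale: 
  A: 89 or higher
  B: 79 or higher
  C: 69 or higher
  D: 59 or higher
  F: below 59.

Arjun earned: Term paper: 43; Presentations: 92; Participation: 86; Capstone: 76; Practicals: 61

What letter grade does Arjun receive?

B

Participation (86) ≤ Presentations (92), so Presentations stays at 92.
Practicals score 61 ≥ 55: minimum met.
Weighted total:
  Term paper 43 × 0.06 = 2.58
  Presentations 92 × 0.16 = 14.72
  Participation 86 × 0.49 = 42.14
  Capstone 76 × 0.21 = 15.96
  Practicals 61 × 0.08 = 4.88
Sum = 80.28
80.28 is ≥ 79 and < 89 → B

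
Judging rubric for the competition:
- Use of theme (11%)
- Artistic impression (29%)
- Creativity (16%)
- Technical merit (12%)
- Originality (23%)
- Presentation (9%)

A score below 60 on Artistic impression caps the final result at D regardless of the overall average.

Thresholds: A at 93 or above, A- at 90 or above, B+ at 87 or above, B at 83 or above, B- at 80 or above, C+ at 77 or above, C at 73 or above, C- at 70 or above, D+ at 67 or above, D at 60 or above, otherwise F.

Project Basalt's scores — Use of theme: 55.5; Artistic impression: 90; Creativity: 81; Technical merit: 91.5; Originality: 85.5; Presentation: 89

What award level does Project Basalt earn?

Artistic impression score 90 ≥ 60: minimum met.
Weighted total:
  Use of theme 55.5 × 0.11 = 6.105
  Artistic impression 90 × 0.29 = 26.1
  Creativity 81 × 0.16 = 12.96
  Technical merit 91.5 × 0.12 = 10.98
  Originality 85.5 × 0.23 = 19.665
  Presentation 89 × 0.09 = 8.01
Sum = 83.82
83.82 is ≥ 83 and < 87 → B

B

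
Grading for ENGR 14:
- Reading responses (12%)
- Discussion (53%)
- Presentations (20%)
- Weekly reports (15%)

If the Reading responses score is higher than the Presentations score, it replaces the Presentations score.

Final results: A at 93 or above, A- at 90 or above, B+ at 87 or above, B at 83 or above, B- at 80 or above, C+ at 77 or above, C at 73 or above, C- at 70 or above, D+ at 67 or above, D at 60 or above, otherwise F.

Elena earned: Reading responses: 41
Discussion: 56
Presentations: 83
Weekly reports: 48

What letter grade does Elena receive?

F

Reading responses (41) ≤ Presentations (83), so Presentations stays at 83.
Weighted total:
  Reading responses 41 × 0.12 = 4.92
  Discussion 56 × 0.53 = 29.68
  Presentations 83 × 0.2 = 16.6
  Weekly reports 48 × 0.15 = 7.2
Sum = 58.4
58.4 < 60 → F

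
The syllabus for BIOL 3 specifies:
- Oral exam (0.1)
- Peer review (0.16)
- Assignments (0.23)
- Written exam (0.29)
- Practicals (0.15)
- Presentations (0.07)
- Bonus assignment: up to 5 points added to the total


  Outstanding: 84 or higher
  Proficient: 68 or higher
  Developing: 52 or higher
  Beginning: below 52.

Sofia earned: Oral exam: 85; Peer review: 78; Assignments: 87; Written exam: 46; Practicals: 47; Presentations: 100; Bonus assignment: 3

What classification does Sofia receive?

Weighted total:
  Oral exam 85 × 0.1 = 8.5
  Peer review 78 × 0.16 = 12.48
  Assignments 87 × 0.23 = 20.01
  Written exam 46 × 0.29 = 13.34
  Practicals 47 × 0.15 = 7.05
  Presentations 100 × 0.07 = 7
Sum = 68.38
Bonus assignment: 68.38 + 3 = 71.38
71.38 is ≥ 68 and < 84 → Proficient

Proficient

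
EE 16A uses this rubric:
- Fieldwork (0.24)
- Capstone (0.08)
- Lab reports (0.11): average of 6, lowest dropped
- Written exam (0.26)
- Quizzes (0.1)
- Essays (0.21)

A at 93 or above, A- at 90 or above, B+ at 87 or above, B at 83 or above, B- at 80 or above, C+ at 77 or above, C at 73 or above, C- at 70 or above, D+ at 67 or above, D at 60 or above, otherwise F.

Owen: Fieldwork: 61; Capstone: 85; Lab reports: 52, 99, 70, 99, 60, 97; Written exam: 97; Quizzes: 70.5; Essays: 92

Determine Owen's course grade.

Lab reports: drop 52 → average of remaining 5 = 425/5 = 85
Weighted total:
  Fieldwork 61 × 0.24 = 14.64
  Capstone 85 × 0.08 = 6.8
  Lab reports 85 × 0.11 = 9.35
  Written exam 97 × 0.26 = 25.22
  Quizzes 70.5 × 0.1 = 7.05
  Essays 92 × 0.21 = 19.32
Sum = 82.38
82.38 is ≥ 80 and < 83 → B-

B-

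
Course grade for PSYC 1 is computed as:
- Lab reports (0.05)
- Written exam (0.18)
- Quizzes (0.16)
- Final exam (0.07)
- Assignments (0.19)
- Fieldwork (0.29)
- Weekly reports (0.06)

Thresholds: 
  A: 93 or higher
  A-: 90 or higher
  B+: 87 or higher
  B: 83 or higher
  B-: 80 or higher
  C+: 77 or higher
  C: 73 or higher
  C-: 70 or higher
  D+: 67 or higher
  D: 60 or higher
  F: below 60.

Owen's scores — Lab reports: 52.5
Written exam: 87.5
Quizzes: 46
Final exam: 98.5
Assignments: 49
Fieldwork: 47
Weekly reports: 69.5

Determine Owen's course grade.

Weighted total:
  Lab reports 52.5 × 0.05 = 2.625
  Written exam 87.5 × 0.18 = 15.75
  Quizzes 46 × 0.16 = 7.36
  Final exam 98.5 × 0.07 = 6.895
  Assignments 49 × 0.19 = 9.31
  Fieldwork 47 × 0.29 = 13.63
  Weekly reports 69.5 × 0.06 = 4.17
Sum = 59.74
59.74 < 60 → F

F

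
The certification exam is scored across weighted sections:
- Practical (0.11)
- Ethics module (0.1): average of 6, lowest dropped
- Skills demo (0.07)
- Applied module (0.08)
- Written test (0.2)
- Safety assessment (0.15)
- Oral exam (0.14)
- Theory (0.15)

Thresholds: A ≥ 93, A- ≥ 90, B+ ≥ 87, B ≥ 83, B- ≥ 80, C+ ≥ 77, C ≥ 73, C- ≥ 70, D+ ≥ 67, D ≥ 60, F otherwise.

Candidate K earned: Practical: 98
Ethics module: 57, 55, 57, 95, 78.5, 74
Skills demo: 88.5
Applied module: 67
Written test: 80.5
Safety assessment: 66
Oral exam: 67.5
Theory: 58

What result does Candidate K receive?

C

Ethics module: drop 55 → average of remaining 5 = 361.5/5 = 72.3
Weighted total:
  Practical 98 × 0.11 = 10.78
  Ethics module 72.3 × 0.1 = 7.23
  Skills demo 88.5 × 0.07 = 6.195
  Applied module 67 × 0.08 = 5.36
  Written test 80.5 × 0.2 = 16.1
  Safety assessment 66 × 0.15 = 9.9
  Oral exam 67.5 × 0.14 = 9.45
  Theory 58 × 0.15 = 8.7
Sum = 73.715
73.715 is ≥ 73 and < 77 → C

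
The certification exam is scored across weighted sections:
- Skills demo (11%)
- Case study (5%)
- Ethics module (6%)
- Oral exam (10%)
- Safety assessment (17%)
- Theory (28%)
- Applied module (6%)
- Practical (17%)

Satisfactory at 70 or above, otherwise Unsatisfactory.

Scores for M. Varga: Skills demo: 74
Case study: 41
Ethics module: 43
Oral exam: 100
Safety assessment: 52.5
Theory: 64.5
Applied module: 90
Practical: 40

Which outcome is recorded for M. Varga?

Weighted total:
  Skills demo 74 × 0.11 = 8.14
  Case study 41 × 0.05 = 2.05
  Ethics module 43 × 0.06 = 2.58
  Oral exam 100 × 0.1 = 10
  Safety assessment 52.5 × 0.17 = 8.925
  Theory 64.5 × 0.28 = 18.06
  Applied module 90 × 0.06 = 5.4
  Practical 40 × 0.17 = 6.8
Sum = 61.955
61.955 < 70 → Unsatisfactory

Unsatisfactory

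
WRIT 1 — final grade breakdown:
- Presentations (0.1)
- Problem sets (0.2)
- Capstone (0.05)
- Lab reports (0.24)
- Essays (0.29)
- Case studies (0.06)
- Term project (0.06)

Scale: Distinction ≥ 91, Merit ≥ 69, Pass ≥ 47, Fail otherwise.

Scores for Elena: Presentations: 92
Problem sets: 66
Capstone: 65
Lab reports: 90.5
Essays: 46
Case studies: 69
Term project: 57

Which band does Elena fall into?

Weighted total:
  Presentations 92 × 0.1 = 9.2
  Problem sets 66 × 0.2 = 13.2
  Capstone 65 × 0.05 = 3.25
  Lab reports 90.5 × 0.24 = 21.72
  Essays 46 × 0.29 = 13.34
  Case studies 69 × 0.06 = 4.14
  Term project 57 × 0.06 = 3.42
Sum = 68.27
68.27 is ≥ 47 and < 69 → Pass

Pass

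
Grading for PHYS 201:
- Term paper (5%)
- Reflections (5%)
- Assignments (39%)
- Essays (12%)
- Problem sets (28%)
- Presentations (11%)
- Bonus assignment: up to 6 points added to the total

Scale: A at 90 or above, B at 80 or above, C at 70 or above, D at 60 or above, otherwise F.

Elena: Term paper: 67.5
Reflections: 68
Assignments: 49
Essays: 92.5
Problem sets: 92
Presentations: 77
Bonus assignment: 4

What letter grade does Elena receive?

Weighted total:
  Term paper 67.5 × 0.05 = 3.375
  Reflections 68 × 0.05 = 3.4
  Assignments 49 × 0.39 = 19.11
  Essays 92.5 × 0.12 = 11.1
  Problem sets 92 × 0.28 = 25.76
  Presentations 77 × 0.11 = 8.47
Sum = 71.215
Bonus assignment: 71.215 + 4 = 75.215
75.215 is ≥ 70 and < 80 → C

C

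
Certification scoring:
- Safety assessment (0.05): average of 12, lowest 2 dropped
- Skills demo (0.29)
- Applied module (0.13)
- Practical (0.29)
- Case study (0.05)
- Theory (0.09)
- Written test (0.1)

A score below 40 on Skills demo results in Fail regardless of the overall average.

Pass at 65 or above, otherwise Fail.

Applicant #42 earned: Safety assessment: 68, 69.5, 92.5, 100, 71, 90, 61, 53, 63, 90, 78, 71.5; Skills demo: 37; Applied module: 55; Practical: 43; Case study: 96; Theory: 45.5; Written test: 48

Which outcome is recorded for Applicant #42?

Safety assessment: drop 53, 61 → average of remaining 10 = 793.5/10 = 79.35
Skills demo score 37 < 40: minimum not met.
Weighted total:
  Safety assessment 79.35 × 0.05 = 3.9675
  Skills demo 37 × 0.29 = 10.73
  Applied module 55 × 0.13 = 7.15
  Practical 43 × 0.29 = 12.47
  Case study 96 × 0.05 = 4.8
  Theory 45.5 × 0.09 = 4.095
  Written test 48 × 0.1 = 4.8
Sum = 48.0125
Because the Skills demo minimum was not met, the result is Fail.

Fail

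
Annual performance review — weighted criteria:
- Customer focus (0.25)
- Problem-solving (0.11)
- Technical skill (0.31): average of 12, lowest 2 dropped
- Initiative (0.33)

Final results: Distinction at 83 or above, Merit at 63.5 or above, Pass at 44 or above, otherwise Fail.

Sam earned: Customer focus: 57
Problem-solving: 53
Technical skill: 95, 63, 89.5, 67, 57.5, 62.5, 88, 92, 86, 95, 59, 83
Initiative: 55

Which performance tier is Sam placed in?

Technical skill: drop 57.5, 59 → average of remaining 10 = 821/10 = 82.1
Weighted total:
  Customer focus 57 × 0.25 = 14.25
  Problem-solving 53 × 0.11 = 5.83
  Technical skill 82.1 × 0.31 = 25.451
  Initiative 55 × 0.33 = 18.15
Sum = 63.681
63.681 is ≥ 63.5 and < 83 → Merit

Merit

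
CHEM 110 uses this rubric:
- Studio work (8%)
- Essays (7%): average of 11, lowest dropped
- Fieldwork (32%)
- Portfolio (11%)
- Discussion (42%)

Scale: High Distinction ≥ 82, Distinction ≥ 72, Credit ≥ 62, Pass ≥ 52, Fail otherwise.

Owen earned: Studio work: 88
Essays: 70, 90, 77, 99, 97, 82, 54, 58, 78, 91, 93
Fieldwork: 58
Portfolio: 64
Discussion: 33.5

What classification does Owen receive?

Pass

Essays: drop 54 → average of remaining 10 = 835/10 = 83.5
Weighted total:
  Studio work 88 × 0.08 = 7.04
  Essays 83.5 × 0.07 = 5.845
  Fieldwork 58 × 0.32 = 18.56
  Portfolio 64 × 0.11 = 7.04
  Discussion 33.5 × 0.42 = 14.07
Sum = 52.555
52.555 is ≥ 52 and < 62 → Pass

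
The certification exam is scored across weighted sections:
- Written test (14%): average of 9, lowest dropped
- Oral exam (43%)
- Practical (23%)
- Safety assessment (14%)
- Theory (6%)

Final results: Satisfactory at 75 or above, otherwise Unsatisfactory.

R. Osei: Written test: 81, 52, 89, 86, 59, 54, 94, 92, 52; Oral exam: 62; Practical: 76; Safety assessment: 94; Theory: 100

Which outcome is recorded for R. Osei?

Unsatisfactory

Written test: drop 52 → average of remaining 8 = 607/8 = 75.875
Weighted total:
  Written test 75.875 × 0.14 = 10.6225
  Oral exam 62 × 0.43 = 26.66
  Practical 76 × 0.23 = 17.48
  Safety assessment 94 × 0.14 = 13.16
  Theory 100 × 0.06 = 6
Sum = 73.9225
73.9225 < 75 → Unsatisfactory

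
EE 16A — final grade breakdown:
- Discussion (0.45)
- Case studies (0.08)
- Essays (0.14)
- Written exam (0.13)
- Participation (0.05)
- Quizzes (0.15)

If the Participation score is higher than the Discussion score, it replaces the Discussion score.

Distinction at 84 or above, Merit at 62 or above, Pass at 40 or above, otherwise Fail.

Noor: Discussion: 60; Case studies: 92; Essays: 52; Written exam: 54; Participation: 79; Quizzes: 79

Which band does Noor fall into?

Merit

Participation (79) > Discussion (60), so Discussion counts as 79.
Weighted total:
  Discussion 79 × 0.45 = 35.55
  Case studies 92 × 0.08 = 7.36
  Essays 52 × 0.14 = 7.28
  Written exam 54 × 0.13 = 7.02
  Participation 79 × 0.05 = 3.95
  Quizzes 79 × 0.15 = 11.85
Sum = 73.01
73.01 is ≥ 62 and < 84 → Merit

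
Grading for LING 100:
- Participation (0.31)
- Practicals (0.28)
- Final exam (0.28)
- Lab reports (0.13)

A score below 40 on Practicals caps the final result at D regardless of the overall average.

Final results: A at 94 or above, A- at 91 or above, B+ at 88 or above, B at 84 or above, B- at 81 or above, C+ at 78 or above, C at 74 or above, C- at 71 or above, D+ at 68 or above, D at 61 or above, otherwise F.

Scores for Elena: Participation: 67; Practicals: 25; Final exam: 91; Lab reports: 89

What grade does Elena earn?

Practicals score 25 < 40: minimum not met.
Weighted total:
  Participation 67 × 0.31 = 20.77
  Practicals 25 × 0.28 = 7
  Final exam 91 × 0.28 = 25.48
  Lab reports 89 × 0.13 = 11.57
Sum = 64.82
64.82 would be D; cap at D applies → D.

D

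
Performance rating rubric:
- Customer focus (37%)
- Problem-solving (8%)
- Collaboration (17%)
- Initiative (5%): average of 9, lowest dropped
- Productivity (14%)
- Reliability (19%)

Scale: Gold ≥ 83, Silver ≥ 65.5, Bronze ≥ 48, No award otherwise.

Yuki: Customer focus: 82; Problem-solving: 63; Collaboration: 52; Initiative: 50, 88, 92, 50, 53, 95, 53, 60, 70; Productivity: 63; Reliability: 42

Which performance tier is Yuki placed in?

Initiative: drop 50 → average of remaining 8 = 561/8 = 70.125
Weighted total:
  Customer focus 82 × 0.37 = 30.34
  Problem-solving 63 × 0.08 = 5.04
  Collaboration 52 × 0.17 = 8.84
  Initiative 70.125 × 0.05 = 3.50625
  Productivity 63 × 0.14 = 8.82
  Reliability 42 × 0.19 = 7.98
Sum = 64.52625
64.52625 is ≥ 48 and < 65.5 → Bronze

Bronze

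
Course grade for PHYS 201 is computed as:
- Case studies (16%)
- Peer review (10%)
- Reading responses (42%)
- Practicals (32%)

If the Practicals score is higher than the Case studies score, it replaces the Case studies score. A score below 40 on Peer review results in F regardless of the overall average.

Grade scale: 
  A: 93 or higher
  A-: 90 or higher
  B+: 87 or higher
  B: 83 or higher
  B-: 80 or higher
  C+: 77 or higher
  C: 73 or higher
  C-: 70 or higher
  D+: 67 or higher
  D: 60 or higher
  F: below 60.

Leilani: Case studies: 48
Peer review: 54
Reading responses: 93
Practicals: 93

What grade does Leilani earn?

B+

Practicals (93) > Case studies (48), so Case studies counts as 93.
Peer review score 54 ≥ 40: minimum met.
Weighted total:
  Case studies 93 × 0.16 = 14.88
  Peer review 54 × 0.1 = 5.4
  Reading responses 93 × 0.42 = 39.06
  Practicals 93 × 0.32 = 29.76
Sum = 89.1
89.1 is ≥ 87 and < 90 → B+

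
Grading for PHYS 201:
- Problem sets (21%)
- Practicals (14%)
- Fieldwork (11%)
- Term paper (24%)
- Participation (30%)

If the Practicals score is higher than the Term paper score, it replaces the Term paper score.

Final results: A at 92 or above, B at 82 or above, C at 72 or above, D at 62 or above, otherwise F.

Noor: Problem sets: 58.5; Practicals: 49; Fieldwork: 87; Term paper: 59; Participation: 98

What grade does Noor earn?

Practicals (49) ≤ Term paper (59), so Term paper stays at 59.
Weighted total:
  Problem sets 58.5 × 0.21 = 12.285
  Practicals 49 × 0.14 = 6.86
  Fieldwork 87 × 0.11 = 9.57
  Term paper 59 × 0.24 = 14.16
  Participation 98 × 0.3 = 29.4
Sum = 72.275
72.275 is ≥ 72 and < 82 → C

C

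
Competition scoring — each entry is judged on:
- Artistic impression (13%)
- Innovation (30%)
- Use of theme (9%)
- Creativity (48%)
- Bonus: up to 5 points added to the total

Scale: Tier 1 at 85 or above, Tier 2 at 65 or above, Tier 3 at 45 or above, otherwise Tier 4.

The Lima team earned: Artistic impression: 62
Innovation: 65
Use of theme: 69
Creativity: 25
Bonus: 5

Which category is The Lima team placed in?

Weighted total:
  Artistic impression 62 × 0.13 = 8.06
  Innovation 65 × 0.3 = 19.5
  Use of theme 69 × 0.09 = 6.21
  Creativity 25 × 0.48 = 12
Sum = 45.77
Bonus: 45.77 + 5 = 50.77
50.77 is ≥ 45 and < 65 → Tier 3

Tier 3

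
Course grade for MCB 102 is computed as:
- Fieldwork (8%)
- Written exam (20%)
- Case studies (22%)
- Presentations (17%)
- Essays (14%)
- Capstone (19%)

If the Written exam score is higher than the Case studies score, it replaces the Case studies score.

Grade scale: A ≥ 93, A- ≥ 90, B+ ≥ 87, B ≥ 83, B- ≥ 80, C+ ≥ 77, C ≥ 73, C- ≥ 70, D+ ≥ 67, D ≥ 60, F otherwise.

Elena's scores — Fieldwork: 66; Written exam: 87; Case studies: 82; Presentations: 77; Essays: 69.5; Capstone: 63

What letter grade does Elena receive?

C

Written exam (87) > Case studies (82), so Case studies counts as 87.
Weighted total:
  Fieldwork 66 × 0.08 = 5.28
  Written exam 87 × 0.2 = 17.4
  Case studies 87 × 0.22 = 19.14
  Presentations 77 × 0.17 = 13.09
  Essays 69.5 × 0.14 = 9.73
  Capstone 63 × 0.19 = 11.97
Sum = 76.61
76.61 is ≥ 73 and < 77 → C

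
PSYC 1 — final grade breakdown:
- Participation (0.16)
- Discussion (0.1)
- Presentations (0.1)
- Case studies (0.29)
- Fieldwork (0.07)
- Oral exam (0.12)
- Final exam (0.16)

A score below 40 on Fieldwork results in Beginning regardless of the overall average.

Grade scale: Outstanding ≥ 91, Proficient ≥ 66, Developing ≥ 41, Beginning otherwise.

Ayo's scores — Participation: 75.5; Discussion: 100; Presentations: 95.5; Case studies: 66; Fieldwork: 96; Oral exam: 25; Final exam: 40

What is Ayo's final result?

Fieldwork score 96 ≥ 40: minimum met.
Weighted total:
  Participation 75.5 × 0.16 = 12.08
  Discussion 100 × 0.1 = 10
  Presentations 95.5 × 0.1 = 9.55
  Case studies 66 × 0.29 = 19.14
  Fieldwork 96 × 0.07 = 6.72
  Oral exam 25 × 0.12 = 3
  Final exam 40 × 0.16 = 6.4
Sum = 66.89
66.89 is ≥ 66 and < 91 → Proficient

Proficient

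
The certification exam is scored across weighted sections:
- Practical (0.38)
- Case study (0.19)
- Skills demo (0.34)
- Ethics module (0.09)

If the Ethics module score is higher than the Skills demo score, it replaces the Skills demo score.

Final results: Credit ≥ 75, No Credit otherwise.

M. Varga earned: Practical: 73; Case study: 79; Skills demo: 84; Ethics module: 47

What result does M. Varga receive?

Ethics module (47) ≤ Skills demo (84), so Skills demo stays at 84.
Weighted total:
  Practical 73 × 0.38 = 27.74
  Case study 79 × 0.19 = 15.01
  Skills demo 84 × 0.34 = 28.56
  Ethics module 47 × 0.09 = 4.23
Sum = 75.54
75.54 ≥ 75 → Credit

Credit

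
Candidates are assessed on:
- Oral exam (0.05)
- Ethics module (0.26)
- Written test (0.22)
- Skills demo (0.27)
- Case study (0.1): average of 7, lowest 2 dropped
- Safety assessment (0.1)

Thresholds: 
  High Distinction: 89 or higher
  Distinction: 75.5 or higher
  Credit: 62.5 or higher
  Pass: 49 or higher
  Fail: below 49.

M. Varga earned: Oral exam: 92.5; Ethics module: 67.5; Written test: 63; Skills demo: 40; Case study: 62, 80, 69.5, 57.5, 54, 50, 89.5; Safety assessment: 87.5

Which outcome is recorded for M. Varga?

Credit

Case study: drop 50, 54 → average of remaining 5 = 358.5/5 = 71.7
Weighted total:
  Oral exam 92.5 × 0.05 = 4.625
  Ethics module 67.5 × 0.26 = 17.55
  Written test 63 × 0.22 = 13.86
  Skills demo 40 × 0.27 = 10.8
  Case study 71.7 × 0.1 = 7.17
  Safety assessment 87.5 × 0.1 = 8.75
Sum = 62.755
62.755 is ≥ 62.5 and < 75.5 → Credit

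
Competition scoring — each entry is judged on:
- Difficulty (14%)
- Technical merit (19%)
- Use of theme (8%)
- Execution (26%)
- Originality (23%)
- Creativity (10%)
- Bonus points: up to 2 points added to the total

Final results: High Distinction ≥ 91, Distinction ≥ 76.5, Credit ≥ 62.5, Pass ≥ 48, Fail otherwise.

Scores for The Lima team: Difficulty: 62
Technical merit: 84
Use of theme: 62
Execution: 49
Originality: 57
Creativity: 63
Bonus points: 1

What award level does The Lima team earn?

Weighted total:
  Difficulty 62 × 0.14 = 8.68
  Technical merit 84 × 0.19 = 15.96
  Use of theme 62 × 0.08 = 4.96
  Execution 49 × 0.26 = 12.74
  Originality 57 × 0.23 = 13.11
  Creativity 63 × 0.1 = 6.3
Sum = 61.75
Bonus points: 61.75 + 1 = 62.75
62.75 is ≥ 62.5 and < 76.5 → Credit

Credit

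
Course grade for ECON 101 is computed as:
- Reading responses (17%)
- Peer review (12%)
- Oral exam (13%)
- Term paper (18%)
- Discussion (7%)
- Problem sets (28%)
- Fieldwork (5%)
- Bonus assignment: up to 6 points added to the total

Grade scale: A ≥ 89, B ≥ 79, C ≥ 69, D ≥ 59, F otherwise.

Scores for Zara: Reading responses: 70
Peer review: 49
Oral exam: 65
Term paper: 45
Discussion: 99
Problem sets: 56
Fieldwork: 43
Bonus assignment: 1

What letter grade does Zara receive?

D

Weighted total:
  Reading responses 70 × 0.17 = 11.9
  Peer review 49 × 0.12 = 5.88
  Oral exam 65 × 0.13 = 8.45
  Term paper 45 × 0.18 = 8.1
  Discussion 99 × 0.07 = 6.93
  Problem sets 56 × 0.28 = 15.68
  Fieldwork 43 × 0.05 = 2.15
Sum = 59.09
Bonus assignment: 59.09 + 1 = 60.09
60.09 is ≥ 59 and < 69 → D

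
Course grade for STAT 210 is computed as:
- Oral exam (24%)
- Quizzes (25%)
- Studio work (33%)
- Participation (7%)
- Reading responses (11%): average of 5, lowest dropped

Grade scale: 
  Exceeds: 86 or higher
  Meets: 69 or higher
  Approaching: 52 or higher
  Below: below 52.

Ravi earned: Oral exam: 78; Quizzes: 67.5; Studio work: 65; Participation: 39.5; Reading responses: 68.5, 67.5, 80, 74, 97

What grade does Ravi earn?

Approaching

Reading responses: drop 67.5 → average of remaining 4 = 319.5/4 = 79.875
Weighted total:
  Oral exam 78 × 0.24 = 18.72
  Quizzes 67.5 × 0.25 = 16.875
  Studio work 65 × 0.33 = 21.45
  Participation 39.5 × 0.07 = 2.765
  Reading responses 79.875 × 0.11 = 8.78625
Sum = 68.59625
68.59625 is ≥ 52 and < 69 → Approaching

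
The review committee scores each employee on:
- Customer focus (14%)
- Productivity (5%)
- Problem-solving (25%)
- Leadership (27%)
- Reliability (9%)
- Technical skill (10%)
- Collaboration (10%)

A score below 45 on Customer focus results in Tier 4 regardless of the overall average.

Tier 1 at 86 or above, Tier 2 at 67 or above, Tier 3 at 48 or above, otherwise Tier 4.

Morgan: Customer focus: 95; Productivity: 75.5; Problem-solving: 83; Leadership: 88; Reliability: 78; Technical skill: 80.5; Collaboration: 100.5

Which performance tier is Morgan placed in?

Customer focus score 95 ≥ 45: minimum met.
Weighted total:
  Customer focus 95 × 0.14 = 13.3
  Productivity 75.5 × 0.05 = 3.775
  Problem-solving 83 × 0.25 = 20.75
  Leadership 88 × 0.27 = 23.76
  Reliability 78 × 0.09 = 7.02
  Technical skill 80.5 × 0.1 = 8.05
  Collaboration 100.5 × 0.1 = 10.05
Sum = 86.705
86.705 ≥ 86 → Tier 1

Tier 1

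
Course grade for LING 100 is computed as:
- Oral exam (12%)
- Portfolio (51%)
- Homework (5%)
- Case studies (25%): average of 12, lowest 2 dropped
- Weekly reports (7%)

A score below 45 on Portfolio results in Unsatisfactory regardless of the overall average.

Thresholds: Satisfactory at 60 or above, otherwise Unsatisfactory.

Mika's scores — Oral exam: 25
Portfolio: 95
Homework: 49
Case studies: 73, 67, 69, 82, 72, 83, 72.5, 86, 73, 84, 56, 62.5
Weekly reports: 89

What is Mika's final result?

Case studies: drop 56, 62.5 → average of remaining 10 = 761.5/10 = 76.15
Portfolio score 95 ≥ 45: minimum met.
Weighted total:
  Oral exam 25 × 0.12 = 3
  Portfolio 95 × 0.51 = 48.45
  Homework 49 × 0.05 = 2.45
  Case studies 76.15 × 0.25 = 19.0375
  Weekly reports 89 × 0.07 = 6.23
Sum = 79.1675
79.1675 ≥ 60 → Satisfactory

Satisfactory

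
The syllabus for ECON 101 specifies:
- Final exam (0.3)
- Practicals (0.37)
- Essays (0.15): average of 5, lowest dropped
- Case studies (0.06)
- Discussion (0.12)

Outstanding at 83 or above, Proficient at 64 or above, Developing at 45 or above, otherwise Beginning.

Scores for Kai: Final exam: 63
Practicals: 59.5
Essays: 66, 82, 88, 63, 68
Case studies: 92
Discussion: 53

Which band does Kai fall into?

Proficient

Essays: drop 63 → average of remaining 4 = 304/4 = 76
Weighted total:
  Final exam 63 × 0.3 = 18.9
  Practicals 59.5 × 0.37 = 22.015
  Essays 76 × 0.15 = 11.4
  Case studies 92 × 0.06 = 5.52
  Discussion 53 × 0.12 = 6.36
Sum = 64.195
64.195 is ≥ 64 and < 83 → Proficient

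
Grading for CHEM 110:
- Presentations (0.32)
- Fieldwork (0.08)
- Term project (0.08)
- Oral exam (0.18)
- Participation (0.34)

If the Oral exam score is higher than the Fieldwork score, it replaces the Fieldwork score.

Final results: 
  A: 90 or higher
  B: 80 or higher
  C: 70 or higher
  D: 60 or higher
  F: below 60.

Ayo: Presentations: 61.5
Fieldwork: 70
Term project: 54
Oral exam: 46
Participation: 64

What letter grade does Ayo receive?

Oral exam (46) ≤ Fieldwork (70), so Fieldwork stays at 70.
Weighted total:
  Presentations 61.5 × 0.32 = 19.68
  Fieldwork 70 × 0.08 = 5.6
  Term project 54 × 0.08 = 4.32
  Oral exam 46 × 0.18 = 8.28
  Participation 64 × 0.34 = 21.76
Sum = 59.64
59.64 < 60 → F

F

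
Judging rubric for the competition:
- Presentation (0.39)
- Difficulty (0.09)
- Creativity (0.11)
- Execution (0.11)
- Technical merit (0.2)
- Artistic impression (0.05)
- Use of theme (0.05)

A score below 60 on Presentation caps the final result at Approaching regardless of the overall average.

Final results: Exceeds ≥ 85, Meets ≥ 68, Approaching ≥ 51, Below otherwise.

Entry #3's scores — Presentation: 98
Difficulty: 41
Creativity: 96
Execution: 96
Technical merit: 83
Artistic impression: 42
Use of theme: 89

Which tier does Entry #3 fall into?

Presentation score 98 ≥ 60: minimum met.
Weighted total:
  Presentation 98 × 0.39 = 38.22
  Difficulty 41 × 0.09 = 3.69
  Creativity 96 × 0.11 = 10.56
  Execution 96 × 0.11 = 10.56
  Technical merit 83 × 0.2 = 16.6
  Artistic impression 42 × 0.05 = 2.1
  Use of theme 89 × 0.05 = 4.45
Sum = 86.18
86.18 ≥ 85 → Exceeds

Exceeds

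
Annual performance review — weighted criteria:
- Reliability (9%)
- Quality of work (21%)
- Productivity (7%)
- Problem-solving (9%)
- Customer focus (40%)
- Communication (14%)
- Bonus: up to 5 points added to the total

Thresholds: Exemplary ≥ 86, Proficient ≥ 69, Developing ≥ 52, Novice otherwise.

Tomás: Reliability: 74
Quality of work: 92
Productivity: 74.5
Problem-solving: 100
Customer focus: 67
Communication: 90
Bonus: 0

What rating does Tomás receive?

Weighted total:
  Reliability 74 × 0.09 = 6.66
  Quality of work 92 × 0.21 = 19.32
  Productivity 74.5 × 0.07 = 5.215
  Problem-solving 100 × 0.09 = 9
  Customer focus 67 × 0.4 = 26.8
  Communication 90 × 0.14 = 12.6
Sum = 79.595
Bonus: 79.595 + 0 = 79.595
79.595 is ≥ 69 and < 86 → Proficient

Proficient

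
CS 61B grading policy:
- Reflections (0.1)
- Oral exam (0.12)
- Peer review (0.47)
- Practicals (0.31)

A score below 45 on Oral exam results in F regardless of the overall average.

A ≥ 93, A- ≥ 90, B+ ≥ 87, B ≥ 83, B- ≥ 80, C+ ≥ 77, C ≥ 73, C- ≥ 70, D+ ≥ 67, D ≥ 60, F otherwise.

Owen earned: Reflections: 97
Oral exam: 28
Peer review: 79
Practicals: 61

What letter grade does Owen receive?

F

Oral exam score 28 < 45: minimum not met.
Weighted total:
  Reflections 97 × 0.1 = 9.7
  Oral exam 28 × 0.12 = 3.36
  Peer review 79 × 0.47 = 37.13
  Practicals 61 × 0.31 = 18.91
Sum = 69.1
Because the Oral exam minimum was not met, the result is F.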